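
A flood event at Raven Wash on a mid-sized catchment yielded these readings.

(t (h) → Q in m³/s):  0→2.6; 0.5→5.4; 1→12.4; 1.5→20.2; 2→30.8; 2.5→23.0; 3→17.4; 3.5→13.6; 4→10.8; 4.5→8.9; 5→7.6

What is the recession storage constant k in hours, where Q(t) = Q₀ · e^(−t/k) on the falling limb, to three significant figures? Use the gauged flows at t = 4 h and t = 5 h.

k ≈ 2.85 h

On the falling limb, Q drops from 10.8 to 7.6 m³/s between t = 4 h and t = 5 h (Δt = 1 h).
k = −Δt / ln(Q₂/Q₁) = −1 / ln(7.6/10.8) = 2.85 h.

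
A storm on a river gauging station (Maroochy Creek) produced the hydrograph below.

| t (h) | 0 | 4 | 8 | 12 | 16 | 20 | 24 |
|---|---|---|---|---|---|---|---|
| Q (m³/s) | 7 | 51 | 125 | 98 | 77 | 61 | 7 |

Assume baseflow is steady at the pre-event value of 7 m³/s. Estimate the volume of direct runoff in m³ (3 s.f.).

Direct-runoff ordinates (Q − Q_b): 0.0, 44.0, 118.0, 91.0, 70.0, 54.0, 0.0 m³/s.
ΣQ_DR = 377.0 m³/s.
With Δt = 4 h = 14400 s, V = ΣQ_DR · Δt = 377.0 × 14400 = 5.43 × 10^6 m³.

V ≈ 5.43 × 10^6 m³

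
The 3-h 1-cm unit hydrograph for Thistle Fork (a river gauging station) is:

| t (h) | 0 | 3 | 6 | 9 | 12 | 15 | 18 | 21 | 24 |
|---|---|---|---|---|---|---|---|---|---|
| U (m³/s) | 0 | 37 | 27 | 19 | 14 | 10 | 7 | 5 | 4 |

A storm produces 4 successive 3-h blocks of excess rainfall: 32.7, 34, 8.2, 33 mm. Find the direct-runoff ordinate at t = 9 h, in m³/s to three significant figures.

By discrete convolution, Q_j = Σ (P_i / 10 mm) · U_{j−i}.
At t = 9 h (j=3): Q = (32.7/10)·19 + (34/10)·27 + (8.2/10)·37 + (33/10)·0 = 184 m³/s.

Q ≈ 184 m³/s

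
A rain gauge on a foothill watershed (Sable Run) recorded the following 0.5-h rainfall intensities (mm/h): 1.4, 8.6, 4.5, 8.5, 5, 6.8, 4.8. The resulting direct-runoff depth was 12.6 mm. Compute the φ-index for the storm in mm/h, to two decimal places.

φ ≈ 2.17 mm/h

Only the 6 blocks with intensity above φ contribute runoff: 8.6, 4.5, 8.5, 5, 6.8, 4.8 mm/h.
Σ(I−φ)·Δt = d  ⇒  (8.6+4.5+8.5+5+6.8+4.8 − 6φ)·0.5 = 12.6
φ = (38.20 − 12.6/0.5) / 6 = 2.17 mm/h.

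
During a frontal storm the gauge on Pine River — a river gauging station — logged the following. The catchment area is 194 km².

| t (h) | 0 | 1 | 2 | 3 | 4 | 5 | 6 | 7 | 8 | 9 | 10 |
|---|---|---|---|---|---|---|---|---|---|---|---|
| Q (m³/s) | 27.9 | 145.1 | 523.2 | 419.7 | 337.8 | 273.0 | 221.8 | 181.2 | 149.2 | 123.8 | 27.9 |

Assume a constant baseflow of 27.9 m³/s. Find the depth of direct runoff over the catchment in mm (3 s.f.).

d ≈ 39.4 mm

Direct runoff: 0.0, 117.2, 495.3, 391.8, 309.9, 245.1, 193.9, 153.3, 121.3, 95.9, 0.0 m³/s; ΣQ_DR = 2124 m³/s.
V = ΣQ_DR · Δt = 2124 × 3600 s = 7.645 × 10^6 m³.
Over A = 194 km², depth = V / A = 39.4 mm.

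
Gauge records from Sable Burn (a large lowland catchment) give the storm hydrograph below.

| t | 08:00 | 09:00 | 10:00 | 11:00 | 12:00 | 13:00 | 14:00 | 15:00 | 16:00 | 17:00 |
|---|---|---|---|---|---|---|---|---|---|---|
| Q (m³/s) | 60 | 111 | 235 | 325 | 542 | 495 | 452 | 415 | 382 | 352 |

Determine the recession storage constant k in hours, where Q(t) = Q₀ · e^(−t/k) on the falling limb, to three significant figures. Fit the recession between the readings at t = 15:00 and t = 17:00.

On the falling limb, Q drops from 415 to 352 m³/s between t = 15:00 and t = 17:00 (Δt = 2 h).
k = −Δt / ln(Q₂/Q₁) = −2 / ln(352/415) = 12.1 h.

k ≈ 12.1 h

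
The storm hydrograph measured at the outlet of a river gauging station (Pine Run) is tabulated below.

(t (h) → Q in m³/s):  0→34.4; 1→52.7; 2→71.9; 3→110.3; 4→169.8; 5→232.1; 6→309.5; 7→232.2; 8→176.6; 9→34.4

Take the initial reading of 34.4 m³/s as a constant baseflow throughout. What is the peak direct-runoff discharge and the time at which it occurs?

Subtracting baseflow gives direct-runoff ordinates: 0.0, 18.3, 37.5, 75.9, 135.4, 197.7, 275.1, 197.8, 142.2, 0.0 m³/s.
The maximum is 275.1 m³/s, occurring at the reading for t = 6 h.

Q_p = 275.1 m³/s at t = 6 h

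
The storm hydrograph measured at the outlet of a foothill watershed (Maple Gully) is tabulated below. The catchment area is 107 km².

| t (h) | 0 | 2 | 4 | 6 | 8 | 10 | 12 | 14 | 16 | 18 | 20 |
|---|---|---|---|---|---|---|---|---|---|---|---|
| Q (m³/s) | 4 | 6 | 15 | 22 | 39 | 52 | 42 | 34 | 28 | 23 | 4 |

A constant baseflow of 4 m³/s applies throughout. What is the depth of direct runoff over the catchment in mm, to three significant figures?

d ≈ 15.1 mm

Direct runoff: 0.0, 2.0, 11.0, 18.0, 35.0, 48.0, 38.0, 30.0, 24.0, 19.0, 0.0 m³/s; ΣQ_DR = 225.0 m³/s.
V = ΣQ_DR · Δt = 225.0 × 7200 s = 1.620 × 10^6 m³.
Over A = 107 km², depth = V / A = 15.1 mm.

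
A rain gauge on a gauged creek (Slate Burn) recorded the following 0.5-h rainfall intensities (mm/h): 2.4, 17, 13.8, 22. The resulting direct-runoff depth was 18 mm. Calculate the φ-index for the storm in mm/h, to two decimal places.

φ ≈ 5.60 mm/h

Only the 3 blocks with intensity above φ contribute runoff: 17, 13.8, 22 mm/h.
Σ(I−φ)·Δt = d  ⇒  (17+13.8+22 − 3φ)·0.5 = 18
φ = (52.80 − 18/0.5) / 3 = 5.60 mm/h.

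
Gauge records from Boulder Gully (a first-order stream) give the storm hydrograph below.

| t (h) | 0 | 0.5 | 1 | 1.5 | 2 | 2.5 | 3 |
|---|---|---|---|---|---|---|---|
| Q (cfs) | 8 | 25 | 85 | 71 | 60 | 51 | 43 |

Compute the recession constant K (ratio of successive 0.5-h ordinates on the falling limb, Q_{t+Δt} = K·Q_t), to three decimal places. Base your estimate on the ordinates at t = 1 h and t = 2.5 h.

Using the recession-limb readings at t = 1 h and t = 2.5 h: Q falls from 85 to 51 cfs over 3 intervals.
K = (Q₂/Q₁)^(1/3) = (51/85)^(1/3) = 0.843.

K ≈ 0.843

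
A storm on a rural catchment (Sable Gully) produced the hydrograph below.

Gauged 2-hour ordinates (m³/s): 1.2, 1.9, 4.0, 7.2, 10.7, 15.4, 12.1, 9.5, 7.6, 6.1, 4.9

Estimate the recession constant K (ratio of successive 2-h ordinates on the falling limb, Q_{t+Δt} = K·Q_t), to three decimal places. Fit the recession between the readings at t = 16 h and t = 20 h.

K ≈ 0.803

Using the recession-limb readings at t = 16 h and t = 20 h: Q falls from 7.6 to 4.9 m³/s over 2 intervals.
K = (Q₂/Q₁)^(1/2) = (4.9/7.6)^(1/2) = 0.803.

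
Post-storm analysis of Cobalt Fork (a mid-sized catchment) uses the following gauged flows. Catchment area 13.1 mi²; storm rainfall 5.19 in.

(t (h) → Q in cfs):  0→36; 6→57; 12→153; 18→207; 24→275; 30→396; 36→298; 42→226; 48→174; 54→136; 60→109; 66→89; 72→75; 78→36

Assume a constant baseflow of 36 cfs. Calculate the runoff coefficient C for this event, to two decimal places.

ΣQ_DR = 1763 cfs; V = ΣQ_DR·Δt = 3.808 × 10^7 ft³.
Runoff depth d = V / A = 1.251 in.
C = d / P = 1.251 / 5.19 = 0.24.

C ≈ 0.24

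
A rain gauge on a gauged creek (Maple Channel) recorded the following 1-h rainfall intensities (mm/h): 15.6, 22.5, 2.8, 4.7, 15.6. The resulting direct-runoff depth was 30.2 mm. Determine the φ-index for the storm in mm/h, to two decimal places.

φ ≈ 7.83 mm/h

Only the 3 blocks with intensity above φ contribute runoff: 15.6, 22.5, 15.6 mm/h.
Σ(I−φ)·Δt = d  ⇒  (15.6+22.5+15.6 − 3φ)·1 = 30.2
φ = (53.70 − 30.2/1) / 3 = 7.83 mm/h.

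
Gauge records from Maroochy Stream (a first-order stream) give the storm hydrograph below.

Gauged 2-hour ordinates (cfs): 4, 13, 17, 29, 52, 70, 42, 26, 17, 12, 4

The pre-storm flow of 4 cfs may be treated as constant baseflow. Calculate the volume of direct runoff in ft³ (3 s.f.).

Direct-runoff ordinates (Q − Q_b): 0.0, 9.0, 13.0, 25.0, 48.0, 66.0, 38.0, 22.0, 13.0, 8.0, 0.0 cfs.
ΣQ_DR = 242.0 cfs.
With Δt = 2 h = 7200 s, V = ΣQ_DR · Δt = 242.0 × 7200 = 1.74 × 10^6 ft³.

V ≈ 1.74 × 10^6 ft³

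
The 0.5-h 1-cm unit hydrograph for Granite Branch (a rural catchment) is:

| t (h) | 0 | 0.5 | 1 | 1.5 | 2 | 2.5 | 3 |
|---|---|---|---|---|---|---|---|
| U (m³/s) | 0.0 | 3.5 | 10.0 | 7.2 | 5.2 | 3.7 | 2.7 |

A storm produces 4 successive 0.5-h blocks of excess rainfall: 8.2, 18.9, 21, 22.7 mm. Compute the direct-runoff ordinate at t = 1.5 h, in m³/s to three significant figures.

Q ≈ 32.2 m³/s

By discrete convolution, Q_j = Σ (P_i / 10 mm) · U_{j−i}.
At t = 1.5 h (j=3): Q = (8.2/10)·7.2 + (18.9/10)·10.0 + (21/10)·3.5 + (22.7/10)·0.0 = 32.2 m³/s.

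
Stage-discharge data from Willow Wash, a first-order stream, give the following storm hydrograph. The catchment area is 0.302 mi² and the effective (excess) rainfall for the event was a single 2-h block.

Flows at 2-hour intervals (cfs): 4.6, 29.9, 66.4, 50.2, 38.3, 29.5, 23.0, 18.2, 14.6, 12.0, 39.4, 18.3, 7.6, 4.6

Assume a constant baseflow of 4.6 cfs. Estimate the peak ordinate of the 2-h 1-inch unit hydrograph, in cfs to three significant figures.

Direct runoff: 0.0, 25.3, 61.8, 45.6, 33.7, 24.9, 18.4, 13.6, 10.0, 7.4, 34.8, 13.7, 3.0, 0.0 cfs; ΣQ_DR = 292.2 cfs, peak = 61.8 cfs.
Runoff depth d = ΣQ_DR·Δt / A = 292.2 × 7200 / (0.302 mi²) = 2.999 in.
The 1-inch UH is the DRH scaled by (1 in)/d, so U_p = 61.8 × 1/2.999 = 20.6 cfs.

U_p ≈ 20.6 cfs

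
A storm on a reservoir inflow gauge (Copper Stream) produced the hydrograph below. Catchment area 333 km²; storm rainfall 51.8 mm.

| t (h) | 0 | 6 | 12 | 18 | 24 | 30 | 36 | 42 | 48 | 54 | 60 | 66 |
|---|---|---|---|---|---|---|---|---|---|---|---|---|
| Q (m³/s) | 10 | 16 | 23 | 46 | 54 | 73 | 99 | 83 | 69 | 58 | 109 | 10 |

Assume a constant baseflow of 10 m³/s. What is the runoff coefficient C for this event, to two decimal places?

C ≈ 0.66

ΣQ_DR = 530.0 m³/s; V = ΣQ_DR·Δt = 1.145 × 10^7 m³.
Runoff depth d = V / A = 34.38 mm.
C = d / P = 34.38 / 51.8 = 0.66.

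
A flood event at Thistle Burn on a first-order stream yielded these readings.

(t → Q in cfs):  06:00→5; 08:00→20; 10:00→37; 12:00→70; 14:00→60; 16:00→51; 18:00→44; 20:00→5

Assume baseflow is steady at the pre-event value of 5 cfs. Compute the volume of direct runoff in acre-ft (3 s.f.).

V ≈ 41.7 acre-ft

Direct-runoff ordinates (Q − Q_b): 0.0, 15.0, 32.0, 65.0, 55.0, 46.0, 39.0, 0.0 cfs.
ΣQ_DR = 252.0 cfs.
With Δt = 2 h = 7200 s, V = ΣQ_DR · Δt = 252.0 × 7200 = 1.81 × 10^6 ft³ = 41.7 acre-ft.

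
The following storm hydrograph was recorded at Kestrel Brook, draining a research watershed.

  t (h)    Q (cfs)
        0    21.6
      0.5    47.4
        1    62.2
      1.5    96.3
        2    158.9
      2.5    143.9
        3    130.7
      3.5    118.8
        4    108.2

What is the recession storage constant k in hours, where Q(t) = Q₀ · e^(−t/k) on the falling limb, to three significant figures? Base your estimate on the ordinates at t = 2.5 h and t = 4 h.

k ≈ 5.26 h

On the falling limb, Q drops from 143.9 to 108.2 cfs between t = 2.5 h and t = 4 h (Δt = 1.5 h).
k = −Δt / ln(Q₂/Q₁) = −1.5 / ln(108.2/143.9) = 5.26 h.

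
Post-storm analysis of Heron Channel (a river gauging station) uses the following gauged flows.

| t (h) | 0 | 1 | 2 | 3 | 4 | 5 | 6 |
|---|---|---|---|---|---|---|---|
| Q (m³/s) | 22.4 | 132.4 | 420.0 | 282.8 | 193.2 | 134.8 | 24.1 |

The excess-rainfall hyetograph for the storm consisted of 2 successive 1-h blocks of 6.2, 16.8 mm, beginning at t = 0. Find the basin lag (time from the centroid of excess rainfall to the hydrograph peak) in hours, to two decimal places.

t_L ≈ 0.77 h

Centroid of excess rainfall: t_c = Σ P_i·t̄_i / ΣP_i = 1.2304 h (block centres at 0.5, 1.5 h).
Hydrograph peak occurs at t = 2 h, so basin lag t_L = 2 − 1.2304 = 0.77 h.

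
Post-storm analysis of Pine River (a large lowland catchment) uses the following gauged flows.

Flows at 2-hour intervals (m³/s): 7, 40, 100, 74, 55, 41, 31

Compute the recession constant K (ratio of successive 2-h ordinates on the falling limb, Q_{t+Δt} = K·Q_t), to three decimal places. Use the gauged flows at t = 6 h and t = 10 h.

K ≈ 0.744

Using the recession-limb readings at t = 6 h and t = 10 h: Q falls from 74 to 41 m³/s over 2 intervals.
K = (Q₂/Q₁)^(1/2) = (41/74)^(1/2) = 0.744.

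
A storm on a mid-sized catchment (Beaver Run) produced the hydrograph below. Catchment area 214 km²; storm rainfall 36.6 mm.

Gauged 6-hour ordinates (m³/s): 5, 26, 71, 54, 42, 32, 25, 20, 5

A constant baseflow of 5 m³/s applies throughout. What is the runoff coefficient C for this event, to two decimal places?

C ≈ 0.65

ΣQ_DR = 235.0 m³/s; V = ΣQ_DR·Δt = 5.076 × 10^6 m³.
Runoff depth d = V / A = 23.72 mm.
C = d / P = 23.72 / 36.6 = 0.65.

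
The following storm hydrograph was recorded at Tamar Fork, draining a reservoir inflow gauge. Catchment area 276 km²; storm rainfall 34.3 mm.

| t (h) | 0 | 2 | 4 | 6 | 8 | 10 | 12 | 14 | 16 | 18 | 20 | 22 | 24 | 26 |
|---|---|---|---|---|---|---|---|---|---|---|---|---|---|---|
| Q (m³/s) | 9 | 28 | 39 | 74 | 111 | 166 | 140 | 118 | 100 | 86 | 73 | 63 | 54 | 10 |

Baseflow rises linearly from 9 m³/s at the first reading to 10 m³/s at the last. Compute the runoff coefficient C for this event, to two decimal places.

ΣQ_DR = 938.0 m³/s; V = ΣQ_DR·Δt = 6.754 × 10^6 m³.
Runoff depth d = V / A = 24.47 mm.
C = d / P = 24.47 / 34.3 = 0.71.

C ≈ 0.71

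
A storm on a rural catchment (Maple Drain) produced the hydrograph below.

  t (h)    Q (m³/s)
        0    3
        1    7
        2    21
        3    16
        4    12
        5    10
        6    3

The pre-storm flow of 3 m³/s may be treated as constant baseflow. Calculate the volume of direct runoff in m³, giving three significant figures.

Direct-runoff ordinates (Q − Q_b): 0.0, 4.0, 18.0, 13.0, 9.0, 7.0, 0.0 m³/s.
ΣQ_DR = 51.00 m³/s.
With Δt = 1 h = 3600 s, V = ΣQ_DR · Δt = 51.00 × 3600 = 1.84 × 10^5 m³.

V ≈ 1.84 × 10^5 m³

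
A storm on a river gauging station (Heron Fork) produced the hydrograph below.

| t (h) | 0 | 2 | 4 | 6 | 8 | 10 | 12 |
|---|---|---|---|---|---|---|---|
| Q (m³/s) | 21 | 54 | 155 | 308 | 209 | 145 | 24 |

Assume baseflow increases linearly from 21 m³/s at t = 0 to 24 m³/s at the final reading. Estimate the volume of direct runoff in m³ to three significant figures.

V ≈ 5.46 × 10^6 m³

Direct-runoff ordinates (Q − Q_b): 0.00, 32.50, 133.00, 285.50, 186.00, 121.50, 0.00 m³/s.
ΣQ_DR = 758.5 m³/s.
With Δt = 2 h = 7200 s, V = ΣQ_DR · Δt = 758.5 × 7200 = 5.46 × 10^6 m³.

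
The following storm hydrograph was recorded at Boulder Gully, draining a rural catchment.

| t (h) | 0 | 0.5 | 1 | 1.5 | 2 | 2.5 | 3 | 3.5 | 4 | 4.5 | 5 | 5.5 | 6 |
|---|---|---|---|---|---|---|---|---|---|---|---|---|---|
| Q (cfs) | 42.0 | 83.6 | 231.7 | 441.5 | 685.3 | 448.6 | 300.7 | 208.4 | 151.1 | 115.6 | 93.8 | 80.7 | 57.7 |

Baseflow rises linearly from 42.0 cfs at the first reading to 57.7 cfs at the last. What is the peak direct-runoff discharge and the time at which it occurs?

Subtracting baseflow gives direct-runoff ordinates: 0.00, 40.29, 187.08, 395.57, 638.07, 400.06, 250.85, 157.24, 98.63, 61.83, 38.72, 24.31, 0.00 cfs.
The maximum is 638.07 cfs, occurring at the reading for t = 2 h.

Q_p = 638.07 cfs at t = 2 h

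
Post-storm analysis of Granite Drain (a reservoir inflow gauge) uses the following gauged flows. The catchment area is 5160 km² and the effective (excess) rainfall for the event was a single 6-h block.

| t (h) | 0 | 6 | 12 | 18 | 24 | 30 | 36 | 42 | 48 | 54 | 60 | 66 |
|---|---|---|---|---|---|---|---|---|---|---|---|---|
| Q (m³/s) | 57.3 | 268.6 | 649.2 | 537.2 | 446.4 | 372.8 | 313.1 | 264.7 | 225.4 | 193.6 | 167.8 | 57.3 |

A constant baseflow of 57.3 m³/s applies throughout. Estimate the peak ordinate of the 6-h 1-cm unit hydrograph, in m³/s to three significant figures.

Direct runoff: 0.0, 211.3, 591.9, 479.9, 389.1, 315.5, 255.8, 207.4, 168.1, 136.3, 110.5, 0.0 m³/s; ΣQ_DR = 2866 m³/s, peak = 591.9 m³/s.
Runoff depth d = ΣQ_DR·Δt / A = 2866 × 21600 / (5160 km²) = 12.00 mm.
The 1-cm UH is the DRH scaled by (10 mm)/d, so U_p = 591.9 × 10/12.00 = 493 m³/s.

U_p ≈ 493 m³/s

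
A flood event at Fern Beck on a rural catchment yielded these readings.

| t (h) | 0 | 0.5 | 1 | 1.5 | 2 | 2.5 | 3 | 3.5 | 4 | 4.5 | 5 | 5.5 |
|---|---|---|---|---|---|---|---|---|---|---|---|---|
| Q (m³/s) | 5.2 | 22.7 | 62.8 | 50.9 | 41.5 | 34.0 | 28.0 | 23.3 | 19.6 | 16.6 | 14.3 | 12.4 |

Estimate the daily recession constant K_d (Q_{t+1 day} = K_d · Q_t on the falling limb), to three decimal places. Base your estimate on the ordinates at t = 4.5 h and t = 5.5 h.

Between t = 4.5 h and t = 5.5 h the flow falls from 16.6 to 12.4 m³/s over 2×0.5 h = 1 h.
Per-interval ratio K = (12.4/16.6)^(1/2) = 0.8643; K_d = K^(24/0.5) = 0.001.

K_d ≈ 0.001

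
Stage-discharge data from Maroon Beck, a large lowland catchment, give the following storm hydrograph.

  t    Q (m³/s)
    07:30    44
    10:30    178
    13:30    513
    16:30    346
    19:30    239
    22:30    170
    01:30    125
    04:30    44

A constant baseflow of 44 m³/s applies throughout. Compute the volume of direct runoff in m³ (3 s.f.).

V ≈ 1.41 × 10^7 m³

Direct-runoff ordinates (Q − Q_b): 0.0, 134.0, 469.0, 302.0, 195.0, 126.0, 81.0, 0.0 m³/s.
ΣQ_DR = 1307 m³/s.
With Δt = 3 h = 10800 s, V = ΣQ_DR · Δt = 1307 × 10800 = 1.41 × 10^7 m³.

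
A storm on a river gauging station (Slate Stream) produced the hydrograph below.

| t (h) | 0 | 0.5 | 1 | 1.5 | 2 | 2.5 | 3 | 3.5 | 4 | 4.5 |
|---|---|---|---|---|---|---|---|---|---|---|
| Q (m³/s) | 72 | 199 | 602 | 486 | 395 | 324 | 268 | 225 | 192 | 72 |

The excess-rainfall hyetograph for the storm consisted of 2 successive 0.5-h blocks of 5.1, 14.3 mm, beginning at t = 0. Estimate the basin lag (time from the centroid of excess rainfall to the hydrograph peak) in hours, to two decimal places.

t_L ≈ 0.38 h

Centroid of excess rainfall: t_c = Σ P_i·t̄_i / ΣP_i = 0.6186 h (block centres at 0.25, 0.75 h).
Hydrograph peak occurs at t = 1 h, so basin lag t_L = 1 − 0.6186 = 0.38 h.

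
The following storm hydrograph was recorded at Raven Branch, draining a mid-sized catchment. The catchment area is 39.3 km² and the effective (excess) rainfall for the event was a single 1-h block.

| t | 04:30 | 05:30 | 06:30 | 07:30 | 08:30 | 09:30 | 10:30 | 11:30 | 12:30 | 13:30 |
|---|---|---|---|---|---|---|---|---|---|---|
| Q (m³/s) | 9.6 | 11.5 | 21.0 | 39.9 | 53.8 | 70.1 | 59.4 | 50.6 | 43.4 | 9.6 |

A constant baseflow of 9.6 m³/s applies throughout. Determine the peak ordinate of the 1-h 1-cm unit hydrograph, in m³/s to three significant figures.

U_p ≈ 24.2 m³/s

Direct runoff: 0.0, 1.9, 11.4, 30.3, 44.2, 60.5, 49.8, 41.0, 33.8, 0.0 m³/s; ΣQ_DR = 272.9 m³/s, peak = 60.5 m³/s.
Runoff depth d = ΣQ_DR·Δt / A = 272.9 × 3600 / (39.3 km²) = 25.00 mm.
The 1-cm UH is the DRH scaled by (10 mm)/d, so U_p = 60.5 × 10/25.00 = 24.2 m³/s.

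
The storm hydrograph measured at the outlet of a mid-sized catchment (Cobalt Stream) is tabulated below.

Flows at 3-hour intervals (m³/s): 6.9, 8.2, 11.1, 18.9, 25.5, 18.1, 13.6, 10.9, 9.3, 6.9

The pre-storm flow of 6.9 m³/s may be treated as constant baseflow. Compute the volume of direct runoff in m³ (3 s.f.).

Direct-runoff ordinates (Q − Q_b): 0.0, 1.3, 4.2, 12.0, 18.6, 11.2, 6.7, 4.0, 2.4, 0.0 m³/s.
ΣQ_DR = 60.40 m³/s.
With Δt = 3 h = 10800 s, V = ΣQ_DR · Δt = 60.40 × 10800 = 6.52 × 10^5 m³.

V ≈ 6.52 × 10^5 m³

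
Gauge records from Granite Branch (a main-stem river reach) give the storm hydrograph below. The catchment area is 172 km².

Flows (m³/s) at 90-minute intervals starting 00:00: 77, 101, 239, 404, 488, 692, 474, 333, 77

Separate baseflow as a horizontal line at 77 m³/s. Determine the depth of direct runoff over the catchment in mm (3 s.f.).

d ≈ 68.8 mm

Direct runoff: 0.0, 24.0, 162.0, 327.0, 411.0, 615.0, 397.0, 256.0, 0.0 m³/s; ΣQ_DR = 2192 m³/s.
V = ΣQ_DR · Δt = 2192 × 5400 s = 1.184 × 10^7 m³.
Over A = 172 km², depth = V / A = 68.8 mm.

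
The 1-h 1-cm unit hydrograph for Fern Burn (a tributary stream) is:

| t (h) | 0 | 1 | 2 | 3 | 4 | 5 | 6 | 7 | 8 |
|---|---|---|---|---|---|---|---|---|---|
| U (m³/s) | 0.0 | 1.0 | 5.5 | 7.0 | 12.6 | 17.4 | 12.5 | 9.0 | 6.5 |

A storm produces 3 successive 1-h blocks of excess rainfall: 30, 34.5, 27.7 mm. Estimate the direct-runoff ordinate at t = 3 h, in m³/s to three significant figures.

Q ≈ 42.7 m³/s

By discrete convolution, Q_j = Σ (P_i / 10 mm) · U_{j−i}.
At t = 3 h (j=3): Q = (30/10)·7.0 + (34.5/10)·5.5 + (27.7/10)·1.0 = 42.7 m³/s.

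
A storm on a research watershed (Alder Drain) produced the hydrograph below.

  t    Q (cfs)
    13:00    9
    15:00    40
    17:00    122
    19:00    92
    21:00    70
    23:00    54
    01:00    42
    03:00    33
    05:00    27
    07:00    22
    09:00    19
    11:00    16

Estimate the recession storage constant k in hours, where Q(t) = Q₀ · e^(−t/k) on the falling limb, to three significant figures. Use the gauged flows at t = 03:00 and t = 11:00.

k ≈ 11.1 h

On the falling limb, Q drops from 33 to 16 cfs between t = 03:00 and t = 11:00 (Δt = 8 h).
k = −Δt / ln(Q₂/Q₁) = −8 / ln(16/33) = 11.1 h.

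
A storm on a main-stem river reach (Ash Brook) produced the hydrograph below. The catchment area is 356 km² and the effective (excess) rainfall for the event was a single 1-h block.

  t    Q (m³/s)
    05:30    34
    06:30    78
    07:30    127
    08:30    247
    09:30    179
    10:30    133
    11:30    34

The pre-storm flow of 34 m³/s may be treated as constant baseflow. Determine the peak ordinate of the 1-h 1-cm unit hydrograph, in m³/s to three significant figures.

Direct runoff: 0.0, 44.0, 93.0, 213.0, 145.0, 99.0, 0.0 m³/s; ΣQ_DR = 594.0 m³/s, peak = 213.0 m³/s.
Runoff depth d = ΣQ_DR·Δt / A = 594.0 × 3600 / (356 km²) = 6.007 mm.
The 1-cm UH is the DRH scaled by (10 mm)/d, so U_p = 213.0 × 10/6.007 = 355 m³/s.

U_p ≈ 355 m³/s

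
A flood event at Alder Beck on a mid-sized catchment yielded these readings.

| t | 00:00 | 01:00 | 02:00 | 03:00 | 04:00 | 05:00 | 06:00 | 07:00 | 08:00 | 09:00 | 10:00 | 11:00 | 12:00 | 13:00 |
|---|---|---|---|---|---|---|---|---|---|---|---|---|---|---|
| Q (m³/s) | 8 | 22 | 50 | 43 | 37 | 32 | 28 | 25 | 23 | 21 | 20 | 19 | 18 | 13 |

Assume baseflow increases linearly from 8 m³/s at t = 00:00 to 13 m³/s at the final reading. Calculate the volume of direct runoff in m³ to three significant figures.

Direct-runoff ordinates (Q − Q_b): 0.00, 13.62, 41.23, 33.85, 27.46, 22.08, 17.69, 14.31, 11.92, 9.54, 8.15, 6.77, 5.38, 0.00 m³/s.
ΣQ_DR = 212.0 m³/s.
With Δt = 1 h = 3600 s, V = ΣQ_DR · Δt = 212.0 × 3600 = 7.63 × 10^5 m³.

V ≈ 7.63 × 10^5 m³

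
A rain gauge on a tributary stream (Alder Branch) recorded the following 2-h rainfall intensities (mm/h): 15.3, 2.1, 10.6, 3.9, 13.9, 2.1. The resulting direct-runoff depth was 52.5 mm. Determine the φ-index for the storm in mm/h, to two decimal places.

φ ≈ 4.52 mm/h

Only the 3 blocks with intensity above φ contribute runoff: 15.3, 10.6, 13.9 mm/h.
Σ(I−φ)·Δt = d  ⇒  (15.3+10.6+13.9 − 3φ)·2 = 52.5
φ = (39.80 − 52.5/2) / 3 = 4.52 mm/h.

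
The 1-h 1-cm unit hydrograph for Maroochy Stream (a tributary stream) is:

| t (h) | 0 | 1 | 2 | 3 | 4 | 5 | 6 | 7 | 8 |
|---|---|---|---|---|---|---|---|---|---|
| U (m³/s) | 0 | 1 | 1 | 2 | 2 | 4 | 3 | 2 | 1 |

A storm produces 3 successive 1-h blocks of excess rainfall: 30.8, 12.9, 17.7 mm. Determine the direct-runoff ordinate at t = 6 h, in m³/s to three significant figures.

Q ≈ 17.9 m³/s

By discrete convolution, Q_j = Σ (P_i / 10 mm) · U_{j−i}.
At t = 6 h (j=6): Q = (30.8/10)·3 + (12.9/10)·4 + (17.7/10)·2 = 17.9 m³/s.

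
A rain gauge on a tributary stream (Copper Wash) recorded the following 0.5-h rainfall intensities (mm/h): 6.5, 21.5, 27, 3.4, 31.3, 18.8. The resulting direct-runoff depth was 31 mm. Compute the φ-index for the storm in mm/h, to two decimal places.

φ ≈ 9.15 mm/h

Only the 4 blocks with intensity above φ contribute runoff: 21.5, 27, 31.3, 18.8 mm/h.
Σ(I−φ)·Δt = d  ⇒  (21.5+27+31.3+18.8 − 4φ)·0.5 = 31
φ = (98.60 − 31/0.5) / 4 = 9.15 mm/h.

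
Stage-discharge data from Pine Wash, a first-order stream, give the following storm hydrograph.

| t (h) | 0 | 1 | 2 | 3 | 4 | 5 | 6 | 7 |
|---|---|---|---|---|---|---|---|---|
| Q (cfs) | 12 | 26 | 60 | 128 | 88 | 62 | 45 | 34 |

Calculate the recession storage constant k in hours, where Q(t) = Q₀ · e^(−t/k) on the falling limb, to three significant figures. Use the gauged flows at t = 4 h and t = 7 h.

k ≈ 3.15 h

On the falling limb, Q drops from 88 to 34 cfs between t = 4 h and t = 7 h (Δt = 3 h).
k = −Δt / ln(Q₂/Q₁) = −3 / ln(34/88) = 3.15 h.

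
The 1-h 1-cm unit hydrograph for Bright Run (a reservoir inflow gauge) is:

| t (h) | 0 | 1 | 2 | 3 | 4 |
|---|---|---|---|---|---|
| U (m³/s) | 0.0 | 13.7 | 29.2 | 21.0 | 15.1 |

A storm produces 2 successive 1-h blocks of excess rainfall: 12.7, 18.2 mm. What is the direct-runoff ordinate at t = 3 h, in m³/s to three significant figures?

Q ≈ 79.8 m³/s

By discrete convolution, Q_j = Σ (P_i / 10 mm) · U_{j−i}.
At t = 3 h (j=3): Q = (12.7/10)·21.0 + (18.2/10)·29.2 = 79.8 m³/s.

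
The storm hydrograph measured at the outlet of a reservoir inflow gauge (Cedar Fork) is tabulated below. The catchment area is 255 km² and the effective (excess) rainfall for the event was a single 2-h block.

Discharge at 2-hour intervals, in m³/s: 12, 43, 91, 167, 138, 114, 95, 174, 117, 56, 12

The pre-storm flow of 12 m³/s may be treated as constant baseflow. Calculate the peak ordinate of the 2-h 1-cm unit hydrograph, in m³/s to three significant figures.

Direct runoff: 0.0, 31.0, 79.0, 155.0, 126.0, 102.0, 83.0, 162.0, 105.0, 44.0, 0.0 m³/s; ΣQ_DR = 887.0 m³/s, peak = 162.0 m³/s.
Runoff depth d = ΣQ_DR·Δt / A = 887.0 × 7200 / (255 km²) = 25.04 mm.
The 1-cm UH is the DRH scaled by (10 mm)/d, so U_p = 162.0 × 10/25.04 = 64.7 m³/s.

U_p ≈ 64.7 m³/s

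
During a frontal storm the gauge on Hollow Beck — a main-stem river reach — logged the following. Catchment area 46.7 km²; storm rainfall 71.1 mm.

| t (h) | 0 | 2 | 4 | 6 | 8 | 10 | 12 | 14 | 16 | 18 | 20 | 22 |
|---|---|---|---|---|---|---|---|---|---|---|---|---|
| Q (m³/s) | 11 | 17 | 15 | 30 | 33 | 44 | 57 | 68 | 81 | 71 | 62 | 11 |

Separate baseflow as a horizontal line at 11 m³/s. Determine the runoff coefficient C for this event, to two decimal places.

ΣQ_DR = 368.0 m³/s; V = ΣQ_DR·Δt = 2.650 × 10^6 m³.
Runoff depth d = V / A = 56.74 mm.
C = d / P = 56.74 / 71.1 = 0.80.

C ≈ 0.80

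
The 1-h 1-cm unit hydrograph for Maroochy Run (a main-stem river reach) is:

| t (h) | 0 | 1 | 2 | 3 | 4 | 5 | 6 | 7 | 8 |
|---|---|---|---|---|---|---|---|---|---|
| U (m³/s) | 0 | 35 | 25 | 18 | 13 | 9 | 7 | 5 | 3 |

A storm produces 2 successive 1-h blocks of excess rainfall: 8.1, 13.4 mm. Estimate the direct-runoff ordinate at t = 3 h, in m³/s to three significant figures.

By discrete convolution, Q_j = Σ (P_i / 10 mm) · U_{j−i}.
At t = 3 h (j=3): Q = (8.1/10)·18 + (13.4/10)·25 = 48.1 m³/s.

Q ≈ 48.1 m³/s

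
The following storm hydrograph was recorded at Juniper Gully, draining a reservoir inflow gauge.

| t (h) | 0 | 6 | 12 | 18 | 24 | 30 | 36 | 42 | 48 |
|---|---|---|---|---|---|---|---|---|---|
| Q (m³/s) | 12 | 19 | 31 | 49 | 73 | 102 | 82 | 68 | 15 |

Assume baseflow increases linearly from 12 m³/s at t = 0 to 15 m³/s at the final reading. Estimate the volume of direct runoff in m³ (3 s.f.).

Direct-runoff ordinates (Q − Q_b): 0.00, 6.62, 18.25, 35.88, 59.50, 88.12, 67.75, 53.38, 0.00 m³/s.
ΣQ_DR = 329.5 m³/s.
With Δt = 6 h = 21600 s, V = ΣQ_DR · Δt = 329.5 × 21600 = 7.12 × 10^6 m³.

V ≈ 7.12 × 10^6 m³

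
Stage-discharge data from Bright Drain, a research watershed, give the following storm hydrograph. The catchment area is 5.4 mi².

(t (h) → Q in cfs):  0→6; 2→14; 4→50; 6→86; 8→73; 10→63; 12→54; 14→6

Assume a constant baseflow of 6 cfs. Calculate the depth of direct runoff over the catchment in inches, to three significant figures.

Direct runoff: 0.0, 8.0, 44.0, 80.0, 67.0, 57.0, 48.0, 0.0 cfs; ΣQ_DR = 304.0 cfs.
V = ΣQ_DR · Δt = 304.0 × 7200 s = 2.189 × 10^6 ft³.
Over A = 5.4 mi², depth = V / A = 0.174 in.

d ≈ 0.174 in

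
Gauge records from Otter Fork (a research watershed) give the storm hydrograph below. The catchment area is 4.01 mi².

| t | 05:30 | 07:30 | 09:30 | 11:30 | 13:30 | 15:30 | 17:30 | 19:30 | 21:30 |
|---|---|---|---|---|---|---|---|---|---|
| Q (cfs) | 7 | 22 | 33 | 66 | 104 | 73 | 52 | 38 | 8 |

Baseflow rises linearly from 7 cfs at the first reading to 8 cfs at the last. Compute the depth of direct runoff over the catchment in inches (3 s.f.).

Direct runoff: 0.00, 14.88, 25.75, 58.62, 96.50, 65.38, 44.25, 30.12, 0.00 cfs; ΣQ_DR = 335.5 cfs.
V = ΣQ_DR · Δt = 335.5 × 7200 s = 2.416 × 10^6 ft³.
Over A = 4.01 mi², depth = V / A = 0.259 in.

d ≈ 0.259 in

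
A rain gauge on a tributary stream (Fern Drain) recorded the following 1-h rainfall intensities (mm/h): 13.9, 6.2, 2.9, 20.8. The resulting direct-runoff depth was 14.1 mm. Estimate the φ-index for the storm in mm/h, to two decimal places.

φ ≈ 10.30 mm/h

Only the 2 blocks with intensity above φ contribute runoff: 13.9, 20.8 mm/h.
Σ(I−φ)·Δt = d  ⇒  (13.9+20.8 − 2φ)·1 = 14.1
φ = (34.70 − 14.1/1) / 2 = 10.30 mm/h.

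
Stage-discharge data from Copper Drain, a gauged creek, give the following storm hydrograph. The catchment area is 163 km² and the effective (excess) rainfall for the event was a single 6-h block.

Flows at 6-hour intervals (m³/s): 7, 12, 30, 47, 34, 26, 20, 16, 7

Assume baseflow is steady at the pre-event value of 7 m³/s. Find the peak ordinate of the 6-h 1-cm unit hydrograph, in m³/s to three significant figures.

U_p ≈ 22.2 m³/s

Direct runoff: 0.0, 5.0, 23.0, 40.0, 27.0, 19.0, 13.0, 9.0, 0.0 m³/s; ΣQ_DR = 136.0 m³/s, peak = 40.0 m³/s.
Runoff depth d = ΣQ_DR·Δt / A = 136.0 × 21600 / (163 km²) = 18.02 mm.
The 1-cm UH is the DRH scaled by (10 mm)/d, so U_p = 40.0 × 10/18.02 = 22.2 m³/s.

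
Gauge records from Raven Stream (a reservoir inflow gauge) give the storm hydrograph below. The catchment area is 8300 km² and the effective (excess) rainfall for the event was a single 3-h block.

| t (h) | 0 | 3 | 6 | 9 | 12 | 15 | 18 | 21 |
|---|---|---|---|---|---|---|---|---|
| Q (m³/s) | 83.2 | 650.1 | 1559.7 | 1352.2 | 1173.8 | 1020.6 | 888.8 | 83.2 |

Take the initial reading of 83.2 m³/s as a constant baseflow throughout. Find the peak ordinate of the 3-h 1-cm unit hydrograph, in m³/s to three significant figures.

U_p ≈ 1850 m³/s

Direct runoff: 0.0, 566.9, 1476.5, 1269.0, 1090.6, 937.4, 805.6, 0.0 m³/s; ΣQ_DR = 6146 m³/s, peak = 1476.5 m³/s.
Runoff depth d = ΣQ_DR·Δt / A = 6146 × 10800 / (8300 km²) = 7.997 mm.
The 1-cm UH is the DRH scaled by (10 mm)/d, so U_p = 1476.5 × 10/7.997 = 1850 m³/s.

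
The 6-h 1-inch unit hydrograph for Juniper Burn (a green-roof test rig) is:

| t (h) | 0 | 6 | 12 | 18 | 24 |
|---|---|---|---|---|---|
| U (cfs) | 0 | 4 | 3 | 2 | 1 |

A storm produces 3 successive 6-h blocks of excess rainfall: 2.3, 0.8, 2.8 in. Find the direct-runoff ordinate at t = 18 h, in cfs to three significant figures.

By discrete convolution, Q_j = Σ (P_i / 1 in) · U_{j−i}.
At t = 18 h (j=3): Q = (2.3/1)·2 + (0.8/1)·3 + (2.8/1)·4 = 18.2 cfs.

Q ≈ 18.2 cfs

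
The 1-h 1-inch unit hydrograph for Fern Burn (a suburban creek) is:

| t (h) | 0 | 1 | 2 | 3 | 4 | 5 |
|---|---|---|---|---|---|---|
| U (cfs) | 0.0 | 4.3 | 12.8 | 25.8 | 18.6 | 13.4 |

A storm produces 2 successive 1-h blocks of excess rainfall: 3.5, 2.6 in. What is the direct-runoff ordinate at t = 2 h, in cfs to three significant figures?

Q ≈ 56.0 cfs

By discrete convolution, Q_j = Σ (P_i / 1 in) · U_{j−i}.
At t = 2 h (j=2): Q = (3.5/1)·12.8 + (2.6/1)·4.3 = 56.0 cfs.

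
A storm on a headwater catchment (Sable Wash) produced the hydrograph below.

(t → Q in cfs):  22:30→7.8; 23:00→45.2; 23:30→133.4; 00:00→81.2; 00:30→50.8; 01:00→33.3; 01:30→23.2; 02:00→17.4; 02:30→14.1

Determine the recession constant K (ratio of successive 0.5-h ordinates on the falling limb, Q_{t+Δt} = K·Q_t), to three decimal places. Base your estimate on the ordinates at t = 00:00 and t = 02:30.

K ≈ 0.705

Using the recession-limb readings at t = 00:00 and t = 02:30: Q falls from 81.2 to 14.1 cfs over 5 intervals.
K = (Q₂/Q₁)^(1/5) = (14.1/81.2)^(1/5) = 0.705.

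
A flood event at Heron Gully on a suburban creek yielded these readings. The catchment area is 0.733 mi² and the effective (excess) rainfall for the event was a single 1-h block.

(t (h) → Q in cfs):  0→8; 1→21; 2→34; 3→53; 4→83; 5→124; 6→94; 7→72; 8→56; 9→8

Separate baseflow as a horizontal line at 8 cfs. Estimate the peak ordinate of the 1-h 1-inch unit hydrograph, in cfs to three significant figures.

U_p ≈ 116 cfs

Direct runoff: 0.0, 13.0, 26.0, 45.0, 75.0, 116.0, 86.0, 64.0, 48.0, 0.0 cfs; ΣQ_DR = 473.0 cfs, peak = 116.0 cfs.
Runoff depth d = ΣQ_DR·Δt / A = 473.0 × 3600 / (0.733 mi²) = 0.9999 in.
The 1-inch UH is the DRH scaled by (1 in)/d, so U_p = 116.0 × 1/0.9999 = 116 cfs.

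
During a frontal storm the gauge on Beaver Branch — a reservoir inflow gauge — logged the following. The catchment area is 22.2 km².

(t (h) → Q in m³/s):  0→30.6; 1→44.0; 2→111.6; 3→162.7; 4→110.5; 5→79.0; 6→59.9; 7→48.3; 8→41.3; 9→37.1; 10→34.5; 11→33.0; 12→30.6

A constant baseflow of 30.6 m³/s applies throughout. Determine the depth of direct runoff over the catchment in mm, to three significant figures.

d ≈ 69.0 mm

Direct runoff: 0.0, 13.4, 81.0, 132.1, 79.9, 48.4, 29.3, 17.7, 10.7, 6.5, 3.9, 2.4, 0.0 m³/s; ΣQ_DR = 425.3 m³/s.
V = ΣQ_DR · Δt = 425.3 × 3600 s = 1.531 × 10^6 m³.
Over A = 22.2 km², depth = V / A = 69.0 mm.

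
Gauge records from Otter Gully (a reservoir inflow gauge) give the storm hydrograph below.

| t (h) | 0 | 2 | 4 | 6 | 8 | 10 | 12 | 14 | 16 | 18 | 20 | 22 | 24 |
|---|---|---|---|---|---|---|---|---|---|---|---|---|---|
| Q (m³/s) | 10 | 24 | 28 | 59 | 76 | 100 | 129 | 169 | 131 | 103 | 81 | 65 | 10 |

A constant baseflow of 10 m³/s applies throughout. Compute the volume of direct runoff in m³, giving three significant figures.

Direct-runoff ordinates (Q − Q_b): 0.0, 14.0, 18.0, 49.0, 66.0, 90.0, 119.0, 159.0, 121.0, 93.0, 71.0, 55.0, 0.0 m³/s.
ΣQ_DR = 855.0 m³/s.
With Δt = 2 h = 7200 s, V = ΣQ_DR · Δt = 855.0 × 7200 = 6.16 × 10^6 m³.

V ≈ 6.16 × 10^6 m³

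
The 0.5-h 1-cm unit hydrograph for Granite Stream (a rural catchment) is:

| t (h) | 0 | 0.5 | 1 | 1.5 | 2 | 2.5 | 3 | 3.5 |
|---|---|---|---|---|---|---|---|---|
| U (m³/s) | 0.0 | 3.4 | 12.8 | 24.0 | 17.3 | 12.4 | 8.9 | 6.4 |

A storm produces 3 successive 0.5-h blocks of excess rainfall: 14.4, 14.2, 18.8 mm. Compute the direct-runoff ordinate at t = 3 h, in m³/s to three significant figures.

Q ≈ 62.9 m³/s

By discrete convolution, Q_j = Σ (P_i / 10 mm) · U_{j−i}.
At t = 3 h (j=6): Q = (14.4/10)·8.9 + (14.2/10)·12.4 + (18.8/10)·17.3 = 62.9 m³/s.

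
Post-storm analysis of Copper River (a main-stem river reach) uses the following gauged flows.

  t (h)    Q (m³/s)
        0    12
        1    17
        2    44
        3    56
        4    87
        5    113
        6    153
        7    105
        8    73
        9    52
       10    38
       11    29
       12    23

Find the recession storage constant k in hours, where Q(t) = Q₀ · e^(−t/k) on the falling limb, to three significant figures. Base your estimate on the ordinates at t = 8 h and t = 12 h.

k ≈ 3.46 h

On the falling limb, Q drops from 73 to 23 m³/s between t = 8 h and t = 12 h (Δt = 4 h).
k = −Δt / ln(Q₂/Q₁) = −4 / ln(23/73) = 3.46 h.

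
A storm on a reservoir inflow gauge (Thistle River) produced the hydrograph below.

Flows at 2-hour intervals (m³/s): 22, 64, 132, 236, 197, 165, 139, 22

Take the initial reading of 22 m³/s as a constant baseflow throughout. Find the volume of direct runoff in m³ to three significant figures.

V ≈ 5.77 × 10^6 m³

Direct-runoff ordinates (Q − Q_b): 0.0, 42.0, 110.0, 214.0, 175.0, 143.0, 117.0, 0.0 m³/s.
ΣQ_DR = 801.0 m³/s.
With Δt = 2 h = 7200 s, V = ΣQ_DR · Δt = 801.0 × 7200 = 5.77 × 10^6 m³.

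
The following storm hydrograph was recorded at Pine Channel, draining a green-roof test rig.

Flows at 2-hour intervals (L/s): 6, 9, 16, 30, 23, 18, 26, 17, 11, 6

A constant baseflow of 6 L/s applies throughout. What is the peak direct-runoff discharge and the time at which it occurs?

Q_p = 24.0 L/s at t = 6 h

Subtracting baseflow gives direct-runoff ordinates: 0.0, 3.0, 10.0, 24.0, 17.0, 12.0, 20.0, 11.0, 5.0, 0.0 L/s.
The maximum is 24.0 L/s, occurring at the reading for t = 6 h.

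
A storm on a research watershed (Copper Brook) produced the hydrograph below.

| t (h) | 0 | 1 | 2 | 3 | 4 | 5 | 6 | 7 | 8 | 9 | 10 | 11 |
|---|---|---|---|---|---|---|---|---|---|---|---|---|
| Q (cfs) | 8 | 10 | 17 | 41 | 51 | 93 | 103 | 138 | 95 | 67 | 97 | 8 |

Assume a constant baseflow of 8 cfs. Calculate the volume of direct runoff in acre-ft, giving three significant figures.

Direct-runoff ordinates (Q − Q_b): 0.0, 2.0, 9.0, 33.0, 43.0, 85.0, 95.0, 130.0, 87.0, 59.0, 89.0, 0.0 cfs.
ΣQ_DR = 632.0 cfs.
With Δt = 1 h = 3600 s, V = ΣQ_DR · Δt = 632.0 × 3600 = 2.28 × 10^6 ft³ = 52.2 acre-ft.

V ≈ 52.2 acre-ft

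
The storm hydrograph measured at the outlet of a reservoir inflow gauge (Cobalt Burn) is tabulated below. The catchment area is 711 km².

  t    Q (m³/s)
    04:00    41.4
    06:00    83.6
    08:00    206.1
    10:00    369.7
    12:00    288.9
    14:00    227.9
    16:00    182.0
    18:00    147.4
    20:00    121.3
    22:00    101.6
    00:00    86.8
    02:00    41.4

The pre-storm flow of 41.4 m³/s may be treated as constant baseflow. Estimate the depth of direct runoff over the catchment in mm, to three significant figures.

Direct runoff: 0.0, 42.2, 164.7, 328.3, 247.5, 186.5, 140.6, 106.0, 79.9, 60.2, 45.4, 0.0 m³/s; ΣQ_DR = 1401 m³/s.
V = ΣQ_DR · Δt = 1401 × 7200 s = 1.009 × 10^7 m³.
Over A = 711 km², depth = V / A = 14.2 mm.

d ≈ 14.2 mm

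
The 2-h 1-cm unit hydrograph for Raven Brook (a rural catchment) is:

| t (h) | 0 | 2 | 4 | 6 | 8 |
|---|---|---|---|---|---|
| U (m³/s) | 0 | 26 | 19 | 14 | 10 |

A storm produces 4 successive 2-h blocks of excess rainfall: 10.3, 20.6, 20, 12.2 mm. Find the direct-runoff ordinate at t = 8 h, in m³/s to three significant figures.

Q ≈ 109 m³/s

By discrete convolution, Q_j = Σ (P_i / 10 mm) · U_{j−i}.
At t = 8 h (j=4): Q = (10.3/10)·10 + (20.6/10)·14 + (20/10)·19 + (12.2/10)·26 = 109 m³/s.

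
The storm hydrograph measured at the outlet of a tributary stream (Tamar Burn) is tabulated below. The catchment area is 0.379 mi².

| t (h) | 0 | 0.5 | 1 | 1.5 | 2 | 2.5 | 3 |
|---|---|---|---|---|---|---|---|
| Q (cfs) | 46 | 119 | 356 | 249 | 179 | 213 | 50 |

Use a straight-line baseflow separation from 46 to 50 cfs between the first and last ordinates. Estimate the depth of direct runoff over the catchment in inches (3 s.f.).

d ≈ 1.79 in

Direct runoff: 0.00, 72.33, 308.67, 201.00, 130.33, 163.67, 0.00 cfs; ΣQ_DR = 876.0 cfs.
V = ΣQ_DR · Δt = 876.0 × 1800 s = 1.577 × 10^6 ft³.
Over A = 0.379 mi², depth = V / A = 1.79 in.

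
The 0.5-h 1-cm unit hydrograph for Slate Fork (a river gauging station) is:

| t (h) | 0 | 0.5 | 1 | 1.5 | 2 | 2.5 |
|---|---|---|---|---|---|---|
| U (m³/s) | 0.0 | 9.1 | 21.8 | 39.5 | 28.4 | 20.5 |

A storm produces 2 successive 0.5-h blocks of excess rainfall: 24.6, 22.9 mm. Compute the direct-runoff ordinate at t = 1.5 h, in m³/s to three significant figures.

Q ≈ 147 m³/s

By discrete convolution, Q_j = Σ (P_i / 10 mm) · U_{j−i}.
At t = 1.5 h (j=3): Q = (24.6/10)·39.5 + (22.9/10)·21.8 = 147 m³/s.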